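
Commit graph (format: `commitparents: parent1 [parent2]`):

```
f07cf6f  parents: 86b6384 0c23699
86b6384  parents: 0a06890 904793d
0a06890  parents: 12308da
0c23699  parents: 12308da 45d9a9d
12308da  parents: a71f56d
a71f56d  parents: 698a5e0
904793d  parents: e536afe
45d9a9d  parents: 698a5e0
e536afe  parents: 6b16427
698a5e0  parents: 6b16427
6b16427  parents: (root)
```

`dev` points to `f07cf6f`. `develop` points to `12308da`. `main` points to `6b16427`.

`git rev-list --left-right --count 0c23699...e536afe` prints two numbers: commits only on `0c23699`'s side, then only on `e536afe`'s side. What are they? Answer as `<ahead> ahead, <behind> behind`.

5 ahead, 1 behind

Reachable from 0c23699: {0c23699, 12308da, 45d9a9d, 698a5e0, 6b16427, a71f56d}.
Reachable from e536afe: {6b16427, e536afe}.
Only in 0c23699's history (ahead): {0c23699, 12308da, 45d9a9d, 698a5e0, a71f56d} — 5.
Only in e536afe's history (behind): {e536afe} — 1.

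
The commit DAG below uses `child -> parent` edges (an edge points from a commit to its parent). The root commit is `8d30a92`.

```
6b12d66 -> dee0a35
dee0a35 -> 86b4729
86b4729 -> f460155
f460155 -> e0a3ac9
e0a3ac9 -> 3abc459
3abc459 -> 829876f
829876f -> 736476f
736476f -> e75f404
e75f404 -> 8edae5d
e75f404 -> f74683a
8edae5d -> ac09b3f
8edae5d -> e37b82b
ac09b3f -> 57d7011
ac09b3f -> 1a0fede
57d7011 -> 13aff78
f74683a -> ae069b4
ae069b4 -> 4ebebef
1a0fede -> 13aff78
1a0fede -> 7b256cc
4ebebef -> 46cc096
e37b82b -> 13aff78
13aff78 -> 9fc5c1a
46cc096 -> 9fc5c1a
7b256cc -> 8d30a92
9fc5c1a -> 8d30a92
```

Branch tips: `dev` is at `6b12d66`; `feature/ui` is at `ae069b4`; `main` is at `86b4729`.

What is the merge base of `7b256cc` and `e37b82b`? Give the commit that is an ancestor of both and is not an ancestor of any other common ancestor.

Ancestors of 7b256cc: {7b256cc, 8d30a92}.
Ancestors of e37b82b: {13aff78, 8d30a92, 9fc5c1a, e37b82b}.
Common ancestors: {8d30a92}.
The only common ancestor is 8d30a92, so it is the merge base.

8d30a92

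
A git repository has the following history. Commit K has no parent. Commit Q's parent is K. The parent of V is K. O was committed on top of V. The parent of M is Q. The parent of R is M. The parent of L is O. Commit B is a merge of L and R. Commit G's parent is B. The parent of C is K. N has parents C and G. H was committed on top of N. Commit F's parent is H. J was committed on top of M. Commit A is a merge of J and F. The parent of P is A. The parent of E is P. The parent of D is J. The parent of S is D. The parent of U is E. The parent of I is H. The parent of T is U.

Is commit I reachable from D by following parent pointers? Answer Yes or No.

Ancestors of D: {D, J, K, M, Q}.
I is not in that set, so it is not an ancestor of D.

No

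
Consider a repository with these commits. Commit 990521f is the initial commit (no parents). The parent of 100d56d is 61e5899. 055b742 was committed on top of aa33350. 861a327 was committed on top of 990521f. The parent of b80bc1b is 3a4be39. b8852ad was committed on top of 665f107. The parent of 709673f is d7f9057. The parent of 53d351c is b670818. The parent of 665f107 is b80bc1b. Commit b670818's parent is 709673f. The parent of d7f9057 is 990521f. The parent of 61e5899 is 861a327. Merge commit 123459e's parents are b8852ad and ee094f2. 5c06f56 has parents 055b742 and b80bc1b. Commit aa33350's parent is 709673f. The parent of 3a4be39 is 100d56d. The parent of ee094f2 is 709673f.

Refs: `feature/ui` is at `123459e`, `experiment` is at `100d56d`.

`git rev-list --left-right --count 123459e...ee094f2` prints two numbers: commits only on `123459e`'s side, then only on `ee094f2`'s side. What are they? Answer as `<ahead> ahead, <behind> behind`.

Reachable from 123459e: {100d56d, 123459e, 3a4be39, 61e5899, 665f107, 709673f, 861a327, 990521f, b80bc1b, b8852ad, d7f9057, ee094f2}.
Reachable from ee094f2: {709673f, 990521f, d7f9057, ee094f2}.
Only in 123459e's history (ahead): {100d56d, 123459e, 3a4be39, 61e5899, 665f107, 861a327, b80bc1b, b8852ad} — 8.
Only in ee094f2's history (behind): {} — 0.

8 ahead, 0 behind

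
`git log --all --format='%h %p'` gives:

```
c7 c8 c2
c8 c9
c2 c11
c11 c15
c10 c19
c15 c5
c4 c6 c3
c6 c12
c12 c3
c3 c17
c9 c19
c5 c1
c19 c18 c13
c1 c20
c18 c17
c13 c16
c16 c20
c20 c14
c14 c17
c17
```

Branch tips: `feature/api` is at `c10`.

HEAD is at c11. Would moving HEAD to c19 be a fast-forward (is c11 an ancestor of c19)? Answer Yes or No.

No

A fast-forward from c11 to c19 is possible iff c11 is an ancestor of c19.
Ancestors of c19: {c13, c14, c16, c17, c18, c19, c20}.
c11 is not among them, so fast-forward is not possible.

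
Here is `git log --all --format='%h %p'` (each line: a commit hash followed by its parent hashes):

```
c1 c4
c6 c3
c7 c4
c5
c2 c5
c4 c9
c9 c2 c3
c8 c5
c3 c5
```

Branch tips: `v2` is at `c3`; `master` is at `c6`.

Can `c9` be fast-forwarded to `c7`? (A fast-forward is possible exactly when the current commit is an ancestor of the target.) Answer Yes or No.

Yes

A fast-forward from c9 to c7 is possible iff c9 is an ancestor of c7.
Ancestors of c7: {c2, c3, c4, c5, c7, c9}.
c9 is among them, so fast-forward is possible.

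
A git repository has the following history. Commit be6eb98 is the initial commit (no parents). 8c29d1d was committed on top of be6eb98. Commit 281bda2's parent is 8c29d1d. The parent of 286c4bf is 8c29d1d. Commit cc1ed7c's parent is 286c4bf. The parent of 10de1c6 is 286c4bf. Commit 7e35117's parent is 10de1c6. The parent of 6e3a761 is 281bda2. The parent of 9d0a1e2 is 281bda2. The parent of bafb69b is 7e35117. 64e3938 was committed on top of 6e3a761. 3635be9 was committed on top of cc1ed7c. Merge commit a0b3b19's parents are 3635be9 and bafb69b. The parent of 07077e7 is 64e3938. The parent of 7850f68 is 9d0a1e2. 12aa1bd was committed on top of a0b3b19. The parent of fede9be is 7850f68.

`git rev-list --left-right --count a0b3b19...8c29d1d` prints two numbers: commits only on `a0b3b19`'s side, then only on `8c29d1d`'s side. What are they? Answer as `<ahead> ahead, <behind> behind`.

Reachable from a0b3b19: {10de1c6, 286c4bf, 3635be9, 7e35117, 8c29d1d, a0b3b19, bafb69b, be6eb98, cc1ed7c}.
Reachable from 8c29d1d: {8c29d1d, be6eb98}.
Only in a0b3b19's history (ahead): {10de1c6, 286c4bf, 3635be9, 7e35117, a0b3b19, bafb69b, cc1ed7c} — 7.
Only in 8c29d1d's history (behind): {} — 0.

7 ahead, 0 behind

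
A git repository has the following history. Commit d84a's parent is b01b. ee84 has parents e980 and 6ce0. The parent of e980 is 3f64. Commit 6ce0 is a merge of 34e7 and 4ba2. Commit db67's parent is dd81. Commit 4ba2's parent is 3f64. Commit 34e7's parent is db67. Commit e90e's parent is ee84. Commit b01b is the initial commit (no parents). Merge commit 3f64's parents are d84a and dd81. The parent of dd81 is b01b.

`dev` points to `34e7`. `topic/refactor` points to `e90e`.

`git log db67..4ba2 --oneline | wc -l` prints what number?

3

Reachable from 4ba2: {3f64, 4ba2, b01b, d84a, dd81}.
Reachable from db67: {b01b, db67, dd81}.
In 4ba2's history but not db67's: {3f64, 4ba2, d84a} — 3 commits.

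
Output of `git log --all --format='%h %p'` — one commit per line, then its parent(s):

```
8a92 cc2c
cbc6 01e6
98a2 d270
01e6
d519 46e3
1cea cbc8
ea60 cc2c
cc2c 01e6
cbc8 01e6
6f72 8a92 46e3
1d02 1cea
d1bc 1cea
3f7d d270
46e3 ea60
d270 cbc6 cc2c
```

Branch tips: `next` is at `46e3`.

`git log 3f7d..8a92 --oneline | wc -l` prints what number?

Reachable from 8a92: {01e6, 8a92, cc2c}.
Reachable from 3f7d: {01e6, 3f7d, cbc6, cc2c, d270}.
In 8a92's history but not 3f7d's: {8a92} — 1 commit.

1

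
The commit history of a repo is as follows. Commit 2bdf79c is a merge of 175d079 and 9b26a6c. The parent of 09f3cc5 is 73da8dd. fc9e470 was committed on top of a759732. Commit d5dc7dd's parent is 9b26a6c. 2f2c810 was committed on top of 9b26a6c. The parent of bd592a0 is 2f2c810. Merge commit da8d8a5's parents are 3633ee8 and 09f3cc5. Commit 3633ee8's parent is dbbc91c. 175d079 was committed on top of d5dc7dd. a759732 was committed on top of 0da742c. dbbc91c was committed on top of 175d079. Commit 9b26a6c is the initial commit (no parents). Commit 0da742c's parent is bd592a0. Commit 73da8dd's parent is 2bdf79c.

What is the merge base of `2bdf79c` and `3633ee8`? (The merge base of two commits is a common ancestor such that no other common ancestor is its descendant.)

Ancestors of 2bdf79c: {175d079, 2bdf79c, 9b26a6c, d5dc7dd}.
Ancestors of 3633ee8: {175d079, 3633ee8, 9b26a6c, d5dc7dd, dbbc91c}.
Common ancestors: {175d079, 9b26a6c, d5dc7dd}.
Among these, 175d079 is not an ancestor of any other common ancestor — it is the merge base.

175d079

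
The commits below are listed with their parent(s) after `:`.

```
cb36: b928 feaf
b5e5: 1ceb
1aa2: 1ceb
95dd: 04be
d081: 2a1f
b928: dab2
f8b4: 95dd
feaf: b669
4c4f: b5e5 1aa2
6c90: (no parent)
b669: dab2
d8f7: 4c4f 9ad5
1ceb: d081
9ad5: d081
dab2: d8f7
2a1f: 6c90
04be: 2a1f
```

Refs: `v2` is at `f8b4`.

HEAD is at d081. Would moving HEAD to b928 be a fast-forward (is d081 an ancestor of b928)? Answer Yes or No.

A fast-forward from d081 to b928 is possible iff d081 is an ancestor of b928.
Ancestors of b928: {1aa2, 1ceb, 2a1f, 4c4f, 6c90, 9ad5, b5e5, b928, d081, d8f7, dab2}.
d081 is among them, so fast-forward is possible.

Yes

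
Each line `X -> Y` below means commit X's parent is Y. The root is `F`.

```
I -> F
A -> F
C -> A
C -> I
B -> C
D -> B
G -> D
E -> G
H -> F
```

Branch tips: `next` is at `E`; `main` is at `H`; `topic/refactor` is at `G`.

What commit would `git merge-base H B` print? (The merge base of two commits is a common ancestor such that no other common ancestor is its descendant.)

Ancestors of H: {F, H}.
Ancestors of B: {A, B, C, F, I}.
Common ancestors: {F}.
The only common ancestor is F, so it is the merge base.

F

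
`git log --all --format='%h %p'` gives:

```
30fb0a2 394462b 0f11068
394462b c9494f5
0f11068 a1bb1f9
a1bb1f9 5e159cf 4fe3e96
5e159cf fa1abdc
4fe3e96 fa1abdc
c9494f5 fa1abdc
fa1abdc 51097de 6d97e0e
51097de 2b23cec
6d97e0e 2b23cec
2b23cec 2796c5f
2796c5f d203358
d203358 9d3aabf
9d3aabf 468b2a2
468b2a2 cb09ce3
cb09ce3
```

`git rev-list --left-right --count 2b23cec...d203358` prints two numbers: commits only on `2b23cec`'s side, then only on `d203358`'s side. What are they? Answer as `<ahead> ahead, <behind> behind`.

Reachable from 2b23cec: {2796c5f, 2b23cec, 468b2a2, 9d3aabf, cb09ce3, d203358}.
Reachable from d203358: {468b2a2, 9d3aabf, cb09ce3, d203358}.
Only in 2b23cec's history (ahead): {2796c5f, 2b23cec} — 2.
Only in d203358's history (behind): {} — 0.

2 ahead, 0 behind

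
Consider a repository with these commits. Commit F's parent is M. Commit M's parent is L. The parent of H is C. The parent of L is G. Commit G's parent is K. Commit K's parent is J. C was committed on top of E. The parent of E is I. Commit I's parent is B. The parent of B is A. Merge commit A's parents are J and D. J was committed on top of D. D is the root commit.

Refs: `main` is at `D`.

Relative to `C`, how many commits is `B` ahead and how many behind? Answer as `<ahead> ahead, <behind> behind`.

Reachable from B: {A, B, D, J}.
Reachable from C: {A, B, C, D, E, I, J}.
Only in B's history (ahead): {} — 0.
Only in C's history (behind): {C, E, I} — 3.

0 ahead, 3 behind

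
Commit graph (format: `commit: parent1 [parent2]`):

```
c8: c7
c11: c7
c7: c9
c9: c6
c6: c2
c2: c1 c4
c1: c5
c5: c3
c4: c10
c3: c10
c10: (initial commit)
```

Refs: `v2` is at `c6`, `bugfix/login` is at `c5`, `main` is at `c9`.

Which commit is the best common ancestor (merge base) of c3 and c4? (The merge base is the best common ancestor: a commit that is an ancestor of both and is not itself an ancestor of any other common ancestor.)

Ancestors of c3: {c10, c3}.
Ancestors of c4: {c10, c4}.
Common ancestors: {c10}.
The only common ancestor is c10, so it is the merge base.

c10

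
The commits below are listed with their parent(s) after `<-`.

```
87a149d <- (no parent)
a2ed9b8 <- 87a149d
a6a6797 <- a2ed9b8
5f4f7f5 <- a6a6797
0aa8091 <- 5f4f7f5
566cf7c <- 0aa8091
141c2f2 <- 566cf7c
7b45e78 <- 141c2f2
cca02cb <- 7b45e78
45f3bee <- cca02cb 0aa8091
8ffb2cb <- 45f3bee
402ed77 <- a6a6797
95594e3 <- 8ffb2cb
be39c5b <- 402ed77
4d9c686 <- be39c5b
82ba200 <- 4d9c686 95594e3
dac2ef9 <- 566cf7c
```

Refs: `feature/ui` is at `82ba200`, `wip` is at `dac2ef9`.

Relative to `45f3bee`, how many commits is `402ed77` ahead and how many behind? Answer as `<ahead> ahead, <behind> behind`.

Reachable from 402ed77: {402ed77, 87a149d, a2ed9b8, a6a6797}.
Reachable from 45f3bee: {0aa8091, 141c2f2, 45f3bee, 566cf7c, 5f4f7f5, 7b45e78, 87a149d, a2ed9b8, a6a6797, cca02cb}.
Only in 402ed77's history (ahead): {402ed77} — 1.
Only in 45f3bee's history (behind): {0aa8091, 141c2f2, 45f3bee, 566cf7c, 5f4f7f5, 7b45e78, cca02cb} — 7.

1 ahead, 7 behind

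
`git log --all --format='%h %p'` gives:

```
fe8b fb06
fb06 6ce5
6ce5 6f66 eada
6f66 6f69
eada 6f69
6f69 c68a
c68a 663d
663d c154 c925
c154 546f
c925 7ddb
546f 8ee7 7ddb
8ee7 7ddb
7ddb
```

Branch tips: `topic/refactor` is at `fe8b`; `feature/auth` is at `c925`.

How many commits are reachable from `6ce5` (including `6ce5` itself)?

Walking parent pointers from 6ce5: reachable set = {546f, 663d, 6ce5, 6f66, 6f69, 7ddb, 8ee7, c154, c68a, c925, eada}.
That is 11 commits.

11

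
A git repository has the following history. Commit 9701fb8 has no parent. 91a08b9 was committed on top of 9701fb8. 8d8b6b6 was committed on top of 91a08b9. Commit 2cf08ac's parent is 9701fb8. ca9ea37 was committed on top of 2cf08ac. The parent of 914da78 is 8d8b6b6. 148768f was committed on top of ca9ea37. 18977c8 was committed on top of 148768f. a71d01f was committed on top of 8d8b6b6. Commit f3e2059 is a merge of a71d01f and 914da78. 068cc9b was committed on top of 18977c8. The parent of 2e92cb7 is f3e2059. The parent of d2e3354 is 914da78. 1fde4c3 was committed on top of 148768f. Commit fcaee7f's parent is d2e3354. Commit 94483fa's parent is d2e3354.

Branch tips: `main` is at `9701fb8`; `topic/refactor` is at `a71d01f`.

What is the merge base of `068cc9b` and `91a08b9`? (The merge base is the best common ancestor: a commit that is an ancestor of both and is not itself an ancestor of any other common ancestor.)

9701fb8

Ancestors of 068cc9b: {068cc9b, 148768f, 18977c8, 2cf08ac, 9701fb8, ca9ea37}.
Ancestors of 91a08b9: {91a08b9, 9701fb8}.
Common ancestors: {9701fb8}.
The only common ancestor is 9701fb8, so it is the merge base.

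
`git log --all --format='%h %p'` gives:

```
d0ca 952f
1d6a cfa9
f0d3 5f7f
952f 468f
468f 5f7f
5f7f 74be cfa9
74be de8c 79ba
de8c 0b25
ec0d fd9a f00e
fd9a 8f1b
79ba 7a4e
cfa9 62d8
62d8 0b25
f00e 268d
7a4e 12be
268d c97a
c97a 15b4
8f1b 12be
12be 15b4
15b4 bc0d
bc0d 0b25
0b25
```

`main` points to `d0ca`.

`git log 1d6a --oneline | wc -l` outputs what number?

Walking parent pointers from 1d6a: reachable set = {0b25, 1d6a, 62d8, cfa9}.
That is 4 commits.

4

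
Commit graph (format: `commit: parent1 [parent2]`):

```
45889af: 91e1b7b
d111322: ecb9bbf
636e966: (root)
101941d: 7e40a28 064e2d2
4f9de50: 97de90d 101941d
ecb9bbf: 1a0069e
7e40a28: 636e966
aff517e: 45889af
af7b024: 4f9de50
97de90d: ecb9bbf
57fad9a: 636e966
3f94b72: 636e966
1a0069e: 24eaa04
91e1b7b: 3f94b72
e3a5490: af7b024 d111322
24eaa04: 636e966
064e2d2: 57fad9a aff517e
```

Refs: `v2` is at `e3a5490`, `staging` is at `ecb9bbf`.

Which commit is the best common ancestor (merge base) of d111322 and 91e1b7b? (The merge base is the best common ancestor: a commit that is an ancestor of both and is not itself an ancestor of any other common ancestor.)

636e966

Ancestors of d111322: {1a0069e, 24eaa04, 636e966, d111322, ecb9bbf}.
Ancestors of 91e1b7b: {3f94b72, 636e966, 91e1b7b}.
Common ancestors: {636e966}.
The only common ancestor is 636e966, so it is the merge base.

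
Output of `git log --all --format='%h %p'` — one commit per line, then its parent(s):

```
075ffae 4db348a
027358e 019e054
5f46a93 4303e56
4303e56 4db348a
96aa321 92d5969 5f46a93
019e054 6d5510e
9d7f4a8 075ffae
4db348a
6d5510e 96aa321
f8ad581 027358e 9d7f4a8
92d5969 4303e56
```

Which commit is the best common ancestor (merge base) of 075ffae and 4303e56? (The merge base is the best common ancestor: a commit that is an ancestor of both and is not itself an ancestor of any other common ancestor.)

4db348a

Ancestors of 075ffae: {075ffae, 4db348a}.
Ancestors of 4303e56: {4303e56, 4db348a}.
Common ancestors: {4db348a}.
The only common ancestor is 4db348a, so it is the merge base.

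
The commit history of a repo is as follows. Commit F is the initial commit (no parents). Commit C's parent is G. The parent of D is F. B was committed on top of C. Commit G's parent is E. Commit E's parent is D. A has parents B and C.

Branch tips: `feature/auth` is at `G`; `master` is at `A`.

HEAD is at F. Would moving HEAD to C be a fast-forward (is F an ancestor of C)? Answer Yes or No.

Yes

A fast-forward from F to C is possible iff F is an ancestor of C.
Ancestors of C: {C, D, E, F, G}.
F is among them, so fast-forward is possible.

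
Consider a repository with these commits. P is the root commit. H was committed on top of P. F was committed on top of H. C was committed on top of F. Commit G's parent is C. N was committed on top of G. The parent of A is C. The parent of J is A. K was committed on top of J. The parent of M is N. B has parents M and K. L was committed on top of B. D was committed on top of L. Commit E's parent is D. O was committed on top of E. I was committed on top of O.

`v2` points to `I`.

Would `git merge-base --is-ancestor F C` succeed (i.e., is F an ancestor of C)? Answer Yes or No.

Yes

Ancestors of C (commits reachable by following parents): {C, F, H, P}.
F is in that set, so it is an ancestor of C.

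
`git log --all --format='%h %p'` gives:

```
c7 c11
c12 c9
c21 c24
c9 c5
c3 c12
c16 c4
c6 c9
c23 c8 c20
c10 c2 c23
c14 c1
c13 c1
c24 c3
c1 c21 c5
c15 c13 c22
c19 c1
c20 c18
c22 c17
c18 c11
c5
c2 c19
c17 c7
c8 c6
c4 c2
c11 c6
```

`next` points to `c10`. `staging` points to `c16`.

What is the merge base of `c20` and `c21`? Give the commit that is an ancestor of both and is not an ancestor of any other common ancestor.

Ancestors of c20: {c11, c18, c20, c5, c6, c9}.
Ancestors of c21: {c12, c21, c24, c3, c5, c9}.
Common ancestors: {c5, c9}.
Among these, c9 is not an ancestor of any other common ancestor — it is the merge base.

c9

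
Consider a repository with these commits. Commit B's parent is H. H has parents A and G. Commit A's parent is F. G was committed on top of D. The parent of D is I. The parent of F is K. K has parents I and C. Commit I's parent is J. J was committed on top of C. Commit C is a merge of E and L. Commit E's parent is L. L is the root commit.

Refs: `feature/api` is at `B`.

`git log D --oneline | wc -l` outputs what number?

Walking parent pointers from D: reachable set = {C, D, E, I, J, L}.
That is 6 commits.

6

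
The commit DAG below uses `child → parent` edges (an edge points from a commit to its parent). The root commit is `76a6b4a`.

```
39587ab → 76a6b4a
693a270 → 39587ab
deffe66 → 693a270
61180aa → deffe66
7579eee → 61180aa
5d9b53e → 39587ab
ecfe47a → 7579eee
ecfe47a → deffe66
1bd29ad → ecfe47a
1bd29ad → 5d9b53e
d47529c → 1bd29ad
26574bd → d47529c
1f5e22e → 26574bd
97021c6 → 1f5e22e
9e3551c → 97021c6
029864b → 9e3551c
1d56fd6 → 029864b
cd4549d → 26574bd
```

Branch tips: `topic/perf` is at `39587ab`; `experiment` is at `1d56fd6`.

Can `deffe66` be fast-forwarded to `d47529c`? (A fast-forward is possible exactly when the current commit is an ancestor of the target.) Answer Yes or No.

A fast-forward from deffe66 to d47529c is possible iff deffe66 is an ancestor of d47529c.
Ancestors of d47529c: {1bd29ad, 39587ab, 5d9b53e, 61180aa, 693a270, 7579eee, 76a6b4a, d47529c, deffe66, ecfe47a}.
deffe66 is among them, so fast-forward is possible.

Yes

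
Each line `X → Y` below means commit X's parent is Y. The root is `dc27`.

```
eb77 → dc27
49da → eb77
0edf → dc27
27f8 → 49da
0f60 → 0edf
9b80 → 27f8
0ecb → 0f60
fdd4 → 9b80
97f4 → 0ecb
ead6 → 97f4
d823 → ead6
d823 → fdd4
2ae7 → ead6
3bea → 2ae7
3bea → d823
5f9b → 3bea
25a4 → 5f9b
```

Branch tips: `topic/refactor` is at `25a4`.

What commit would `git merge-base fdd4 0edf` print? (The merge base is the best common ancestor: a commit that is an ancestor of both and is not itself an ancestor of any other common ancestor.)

dc27

Ancestors of fdd4: {27f8, 49da, 9b80, dc27, eb77, fdd4}.
Ancestors of 0edf: {0edf, dc27}.
Common ancestors: {dc27}.
The only common ancestor is dc27, so it is the merge base.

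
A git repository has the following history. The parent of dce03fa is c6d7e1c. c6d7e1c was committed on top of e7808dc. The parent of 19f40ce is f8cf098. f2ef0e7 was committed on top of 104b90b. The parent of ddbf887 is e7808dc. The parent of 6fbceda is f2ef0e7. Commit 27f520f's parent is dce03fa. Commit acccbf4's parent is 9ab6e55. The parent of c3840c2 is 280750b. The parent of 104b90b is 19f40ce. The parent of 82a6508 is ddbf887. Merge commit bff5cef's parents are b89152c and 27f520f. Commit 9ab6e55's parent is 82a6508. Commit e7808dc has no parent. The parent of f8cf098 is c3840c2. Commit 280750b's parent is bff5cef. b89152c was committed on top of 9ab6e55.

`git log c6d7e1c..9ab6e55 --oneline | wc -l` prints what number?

3

Reachable from 9ab6e55: {82a6508, 9ab6e55, ddbf887, e7808dc}.
Reachable from c6d7e1c: {c6d7e1c, e7808dc}.
In 9ab6e55's history but not c6d7e1c's: {82a6508, 9ab6e55, ddbf887} — 3 commits.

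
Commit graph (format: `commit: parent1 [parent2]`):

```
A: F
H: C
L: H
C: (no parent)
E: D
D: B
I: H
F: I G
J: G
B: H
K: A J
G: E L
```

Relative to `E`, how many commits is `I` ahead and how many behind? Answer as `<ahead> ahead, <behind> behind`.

Reachable from I: {C, H, I}.
Reachable from E: {B, C, D, E, H}.
Only in I's history (ahead): {I} — 1.
Only in E's history (behind): {B, D, E} — 3.

1 ahead, 3 behind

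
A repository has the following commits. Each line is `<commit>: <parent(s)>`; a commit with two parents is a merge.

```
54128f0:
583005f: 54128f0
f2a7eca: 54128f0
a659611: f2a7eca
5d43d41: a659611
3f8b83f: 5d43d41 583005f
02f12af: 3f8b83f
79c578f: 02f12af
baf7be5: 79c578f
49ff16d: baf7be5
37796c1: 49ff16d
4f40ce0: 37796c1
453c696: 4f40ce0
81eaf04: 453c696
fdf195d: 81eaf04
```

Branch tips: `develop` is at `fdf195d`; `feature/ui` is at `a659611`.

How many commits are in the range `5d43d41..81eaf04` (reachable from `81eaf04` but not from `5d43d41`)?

Reachable from 81eaf04: {02f12af, 37796c1, 3f8b83f, 453c696, 49ff16d, 4f40ce0, 54128f0, 583005f, 5d43d41, 79c578f, 81eaf04, a659611, baf7be5, f2a7eca}.
Reachable from 5d43d41: {54128f0, 5d43d41, a659611, f2a7eca}.
In 81eaf04's history but not 5d43d41's: {02f12af, 37796c1, 3f8b83f, 453c696, 49ff16d, 4f40ce0, 583005f, 79c578f, 81eaf04, baf7be5} — 10 commits.

10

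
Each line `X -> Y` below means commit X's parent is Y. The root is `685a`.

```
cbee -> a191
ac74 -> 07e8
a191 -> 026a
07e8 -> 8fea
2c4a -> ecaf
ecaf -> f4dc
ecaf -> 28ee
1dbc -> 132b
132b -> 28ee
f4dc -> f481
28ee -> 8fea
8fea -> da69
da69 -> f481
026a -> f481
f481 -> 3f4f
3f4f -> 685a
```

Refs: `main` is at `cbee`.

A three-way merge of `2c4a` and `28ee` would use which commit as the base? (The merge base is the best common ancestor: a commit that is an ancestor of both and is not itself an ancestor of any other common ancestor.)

28ee

Ancestors of 2c4a: {28ee, 2c4a, 3f4f, 685a, 8fea, da69, ecaf, f481, f4dc}.
Ancestors of 28ee: {28ee, 3f4f, 685a, 8fea, da69, f481}.
Common ancestors: {28ee, 3f4f, 685a, 8fea, da69, f481}.
Among these, 28ee is not an ancestor of any other common ancestor — it is the merge base.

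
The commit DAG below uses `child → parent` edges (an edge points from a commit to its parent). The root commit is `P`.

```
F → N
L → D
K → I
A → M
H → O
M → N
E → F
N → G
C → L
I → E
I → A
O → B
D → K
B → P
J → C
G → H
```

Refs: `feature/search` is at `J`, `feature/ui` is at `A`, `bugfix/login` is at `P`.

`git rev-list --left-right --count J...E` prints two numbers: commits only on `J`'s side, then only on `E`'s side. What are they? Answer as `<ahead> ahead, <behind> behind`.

Reachable from J: {A, B, C, D, E, F, G, H, I, J, K, L, M, N, O, P}.
Reachable from E: {B, E, F, G, H, N, O, P}.
Only in J's history (ahead): {A, C, D, I, J, K, L, M} — 8.
Only in E's history (behind): {} — 0.

8 ahead, 0 behind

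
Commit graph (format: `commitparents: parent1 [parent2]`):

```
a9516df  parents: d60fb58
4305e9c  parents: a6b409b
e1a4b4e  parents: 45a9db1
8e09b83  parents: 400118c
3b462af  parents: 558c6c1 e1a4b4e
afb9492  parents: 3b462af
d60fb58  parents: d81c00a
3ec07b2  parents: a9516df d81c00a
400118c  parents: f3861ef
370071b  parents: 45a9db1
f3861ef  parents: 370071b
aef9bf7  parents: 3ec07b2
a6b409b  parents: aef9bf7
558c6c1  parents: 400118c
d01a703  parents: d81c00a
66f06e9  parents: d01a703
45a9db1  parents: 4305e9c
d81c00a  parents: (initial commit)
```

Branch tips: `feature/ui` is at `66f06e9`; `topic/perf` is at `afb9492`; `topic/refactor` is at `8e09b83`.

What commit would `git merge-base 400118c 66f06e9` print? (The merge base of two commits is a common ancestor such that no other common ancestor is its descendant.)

Ancestors of 400118c: {370071b, 3ec07b2, 400118c, 4305e9c, 45a9db1, a6b409b, a9516df, aef9bf7, d60fb58, d81c00a, f3861ef}.
Ancestors of 66f06e9: {66f06e9, d01a703, d81c00a}.
Common ancestors: {d81c00a}.
The only common ancestor is d81c00a, so it is the merge base.

d81c00a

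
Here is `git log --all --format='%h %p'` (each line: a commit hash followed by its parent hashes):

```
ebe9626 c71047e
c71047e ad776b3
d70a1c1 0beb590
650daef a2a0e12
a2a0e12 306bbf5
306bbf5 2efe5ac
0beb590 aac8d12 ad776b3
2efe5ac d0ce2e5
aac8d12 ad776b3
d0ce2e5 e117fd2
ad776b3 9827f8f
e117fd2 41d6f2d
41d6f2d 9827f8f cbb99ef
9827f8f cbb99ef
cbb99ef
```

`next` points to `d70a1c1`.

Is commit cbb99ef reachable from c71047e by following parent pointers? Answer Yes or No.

Ancestors of c71047e (commits reachable by following parents): {9827f8f, ad776b3, c71047e, cbb99ef}.
cbb99ef is in that set, so it is an ancestor of c71047e.

Yes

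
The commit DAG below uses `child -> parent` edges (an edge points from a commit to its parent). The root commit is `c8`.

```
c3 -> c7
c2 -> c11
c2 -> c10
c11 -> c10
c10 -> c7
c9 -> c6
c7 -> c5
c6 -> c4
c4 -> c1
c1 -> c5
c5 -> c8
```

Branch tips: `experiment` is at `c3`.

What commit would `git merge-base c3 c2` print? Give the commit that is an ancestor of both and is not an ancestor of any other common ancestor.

Ancestors of c3: {c3, c5, c7, c8}.
Ancestors of c2: {c10, c11, c2, c5, c7, c8}.
Common ancestors: {c5, c7, c8}.
Among these, c7 is not an ancestor of any other common ancestor — it is the merge base.

c7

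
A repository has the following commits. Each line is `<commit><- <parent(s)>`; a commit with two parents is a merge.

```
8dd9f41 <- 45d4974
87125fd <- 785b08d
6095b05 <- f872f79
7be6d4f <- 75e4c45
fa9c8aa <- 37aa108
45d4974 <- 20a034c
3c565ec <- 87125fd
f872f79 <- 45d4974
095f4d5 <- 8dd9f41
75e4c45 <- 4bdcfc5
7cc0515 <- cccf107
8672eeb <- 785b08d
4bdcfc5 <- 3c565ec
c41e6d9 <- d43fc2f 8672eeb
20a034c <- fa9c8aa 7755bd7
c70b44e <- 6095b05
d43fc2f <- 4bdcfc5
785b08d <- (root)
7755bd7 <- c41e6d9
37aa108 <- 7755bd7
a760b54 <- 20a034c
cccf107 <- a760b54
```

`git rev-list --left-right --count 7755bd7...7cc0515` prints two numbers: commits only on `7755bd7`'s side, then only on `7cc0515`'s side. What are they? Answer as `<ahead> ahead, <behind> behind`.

0 ahead, 6 behind

Reachable from 7755bd7: {3c565ec, 4bdcfc5, 7755bd7, 785b08d, 8672eeb, 87125fd, c41e6d9, d43fc2f}.
Reachable from 7cc0515: {20a034c, 37aa108, 3c565ec, 4bdcfc5, 7755bd7, 785b08d, 7cc0515, 8672eeb, 87125fd, a760b54, c41e6d9, cccf107, d43fc2f, fa9c8aa}.
Only in 7755bd7's history (ahead): {} — 0.
Only in 7cc0515's history (behind): {20a034c, 37aa108, 7cc0515, a760b54, cccf107, fa9c8aa} — 6.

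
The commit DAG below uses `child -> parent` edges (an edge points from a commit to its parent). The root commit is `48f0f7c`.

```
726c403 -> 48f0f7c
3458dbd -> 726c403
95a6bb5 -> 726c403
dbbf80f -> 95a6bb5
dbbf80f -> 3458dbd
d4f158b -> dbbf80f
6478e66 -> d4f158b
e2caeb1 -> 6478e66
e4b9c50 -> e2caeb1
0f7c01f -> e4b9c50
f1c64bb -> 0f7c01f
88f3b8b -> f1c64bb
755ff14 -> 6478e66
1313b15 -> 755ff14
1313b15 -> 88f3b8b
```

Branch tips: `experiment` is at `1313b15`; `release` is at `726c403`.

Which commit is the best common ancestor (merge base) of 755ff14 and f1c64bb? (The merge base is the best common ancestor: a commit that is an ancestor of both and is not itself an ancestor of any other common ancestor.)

6478e66

Ancestors of 755ff14: {3458dbd, 48f0f7c, 6478e66, 726c403, 755ff14, 95a6bb5, d4f158b, dbbf80f}.
Ancestors of f1c64bb: {0f7c01f, 3458dbd, 48f0f7c, 6478e66, 726c403, 95a6bb5, d4f158b, dbbf80f, e2caeb1, e4b9c50, f1c64bb}.
Common ancestors: {3458dbd, 48f0f7c, 6478e66, 726c403, 95a6bb5, d4f158b, dbbf80f}.
Among these, 6478e66 is not an ancestor of any other common ancestor — it is the merge base.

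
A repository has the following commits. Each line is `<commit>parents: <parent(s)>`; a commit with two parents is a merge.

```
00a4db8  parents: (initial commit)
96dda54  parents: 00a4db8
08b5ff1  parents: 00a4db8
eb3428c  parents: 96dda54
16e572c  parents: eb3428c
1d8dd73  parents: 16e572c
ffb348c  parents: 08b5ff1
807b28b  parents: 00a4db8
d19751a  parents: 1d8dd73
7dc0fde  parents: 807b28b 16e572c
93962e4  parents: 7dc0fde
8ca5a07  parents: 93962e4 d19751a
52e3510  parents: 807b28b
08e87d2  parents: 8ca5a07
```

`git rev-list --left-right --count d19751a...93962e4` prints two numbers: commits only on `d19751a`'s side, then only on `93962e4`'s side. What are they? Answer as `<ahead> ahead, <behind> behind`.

Reachable from d19751a: {00a4db8, 16e572c, 1d8dd73, 96dda54, d19751a, eb3428c}.
Reachable from 93962e4: {00a4db8, 16e572c, 7dc0fde, 807b28b, 93962e4, 96dda54, eb3428c}.
Only in d19751a's history (ahead): {1d8dd73, d19751a} — 2.
Only in 93962e4's history (behind): {7dc0fde, 807b28b, 93962e4} — 3.

2 ahead, 3 behind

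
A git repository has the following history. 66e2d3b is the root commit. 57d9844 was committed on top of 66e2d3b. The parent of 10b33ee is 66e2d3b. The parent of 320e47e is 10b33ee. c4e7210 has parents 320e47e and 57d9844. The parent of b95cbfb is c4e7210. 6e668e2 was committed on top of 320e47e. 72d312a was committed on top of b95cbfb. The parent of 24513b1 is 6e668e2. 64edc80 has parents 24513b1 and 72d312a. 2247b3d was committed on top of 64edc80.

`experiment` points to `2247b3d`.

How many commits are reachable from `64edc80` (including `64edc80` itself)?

Walking parent pointers from 64edc80: reachable set = {10b33ee, 24513b1, 320e47e, 57d9844, 64edc80, 66e2d3b, 6e668e2, 72d312a, b95cbfb, c4e7210}.
That is 10 commits.

10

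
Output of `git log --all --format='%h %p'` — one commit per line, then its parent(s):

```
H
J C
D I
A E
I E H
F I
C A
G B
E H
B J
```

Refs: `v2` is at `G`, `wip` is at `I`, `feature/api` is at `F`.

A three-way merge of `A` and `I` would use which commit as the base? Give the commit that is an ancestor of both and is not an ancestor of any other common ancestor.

E

Ancestors of A: {A, E, H}.
Ancestors of I: {E, H, I}.
Common ancestors: {E, H}.
Among these, E is not an ancestor of any other common ancestor — it is the merge base.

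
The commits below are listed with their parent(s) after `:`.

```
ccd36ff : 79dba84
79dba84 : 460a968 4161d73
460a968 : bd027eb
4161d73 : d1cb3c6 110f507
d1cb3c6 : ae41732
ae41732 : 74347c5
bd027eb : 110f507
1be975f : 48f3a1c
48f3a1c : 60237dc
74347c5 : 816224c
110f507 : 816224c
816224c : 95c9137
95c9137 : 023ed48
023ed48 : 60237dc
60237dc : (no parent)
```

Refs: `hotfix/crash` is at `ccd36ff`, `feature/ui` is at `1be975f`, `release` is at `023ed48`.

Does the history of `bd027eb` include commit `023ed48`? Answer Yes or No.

Yes

Ancestors of bd027eb (commits reachable by following parents): {023ed48, 110f507, 60237dc, 816224c, 95c9137, bd027eb}.
023ed48 is in that set, so it is an ancestor of bd027eb.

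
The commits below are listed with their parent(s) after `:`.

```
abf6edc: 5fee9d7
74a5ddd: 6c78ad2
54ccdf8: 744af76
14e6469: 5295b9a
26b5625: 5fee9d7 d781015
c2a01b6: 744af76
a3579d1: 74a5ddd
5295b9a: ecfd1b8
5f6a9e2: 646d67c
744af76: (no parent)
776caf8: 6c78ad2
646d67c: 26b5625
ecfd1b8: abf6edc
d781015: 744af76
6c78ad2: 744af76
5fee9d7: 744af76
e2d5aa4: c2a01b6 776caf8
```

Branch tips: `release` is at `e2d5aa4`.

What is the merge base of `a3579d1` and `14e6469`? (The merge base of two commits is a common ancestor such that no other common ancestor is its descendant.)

Ancestors of a3579d1: {6c78ad2, 744af76, 74a5ddd, a3579d1}.
Ancestors of 14e6469: {14e6469, 5295b9a, 5fee9d7, 744af76, abf6edc, ecfd1b8}.
Common ancestors: {744af76}.
The only common ancestor is 744af76, so it is the merge base.

744af76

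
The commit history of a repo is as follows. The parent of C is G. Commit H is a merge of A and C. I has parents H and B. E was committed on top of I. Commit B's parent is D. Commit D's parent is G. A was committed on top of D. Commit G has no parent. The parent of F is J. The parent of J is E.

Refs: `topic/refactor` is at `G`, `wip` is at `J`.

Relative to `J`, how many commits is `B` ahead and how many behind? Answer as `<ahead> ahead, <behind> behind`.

0 ahead, 6 behind

Reachable from B: {B, D, G}.
Reachable from J: {A, B, C, D, E, G, H, I, J}.
Only in B's history (ahead): {} — 0.
Only in J's history (behind): {A, C, E, H, I, J} — 6.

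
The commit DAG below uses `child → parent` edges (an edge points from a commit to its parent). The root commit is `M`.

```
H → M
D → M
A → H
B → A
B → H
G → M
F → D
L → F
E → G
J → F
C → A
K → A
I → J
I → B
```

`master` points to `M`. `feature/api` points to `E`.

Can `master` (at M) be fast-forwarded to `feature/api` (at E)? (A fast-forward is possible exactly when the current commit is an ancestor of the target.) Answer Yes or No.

A fast-forward from M to E is possible iff M is an ancestor of E.
Ancestors of E: {E, G, M}.
M is among them, so fast-forward is possible.

Yes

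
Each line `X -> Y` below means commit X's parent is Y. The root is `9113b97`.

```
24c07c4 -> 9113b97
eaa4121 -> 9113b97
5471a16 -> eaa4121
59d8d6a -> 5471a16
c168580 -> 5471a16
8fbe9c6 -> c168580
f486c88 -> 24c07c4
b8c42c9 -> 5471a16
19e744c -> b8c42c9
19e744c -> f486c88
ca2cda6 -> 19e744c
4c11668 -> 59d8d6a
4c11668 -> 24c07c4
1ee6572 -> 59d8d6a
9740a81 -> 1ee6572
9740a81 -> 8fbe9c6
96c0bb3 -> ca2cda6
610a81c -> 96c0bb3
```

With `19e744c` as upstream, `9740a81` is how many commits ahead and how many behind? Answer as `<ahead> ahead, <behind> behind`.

Reachable from 9740a81: {1ee6572, 5471a16, 59d8d6a, 8fbe9c6, 9113b97, 9740a81, c168580, eaa4121}.
Reachable from 19e744c: {19e744c, 24c07c4, 5471a16, 9113b97, b8c42c9, eaa4121, f486c88}.
Only in 9740a81's history (ahead): {1ee6572, 59d8d6a, 8fbe9c6, 9740a81, c168580} — 5.
Only in 19e744c's history (behind): {19e744c, 24c07c4, b8c42c9, f486c88} — 4.

5 ahead, 4 behind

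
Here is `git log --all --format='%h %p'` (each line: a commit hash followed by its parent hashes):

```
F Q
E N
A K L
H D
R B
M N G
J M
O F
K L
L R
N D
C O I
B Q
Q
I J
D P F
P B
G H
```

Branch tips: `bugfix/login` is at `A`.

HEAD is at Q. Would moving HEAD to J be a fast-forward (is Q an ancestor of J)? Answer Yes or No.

Yes

A fast-forward from Q to J is possible iff Q is an ancestor of J.
Ancestors of J: {B, D, F, G, H, J, M, N, P, Q}.
Q is among them, so fast-forward is possible.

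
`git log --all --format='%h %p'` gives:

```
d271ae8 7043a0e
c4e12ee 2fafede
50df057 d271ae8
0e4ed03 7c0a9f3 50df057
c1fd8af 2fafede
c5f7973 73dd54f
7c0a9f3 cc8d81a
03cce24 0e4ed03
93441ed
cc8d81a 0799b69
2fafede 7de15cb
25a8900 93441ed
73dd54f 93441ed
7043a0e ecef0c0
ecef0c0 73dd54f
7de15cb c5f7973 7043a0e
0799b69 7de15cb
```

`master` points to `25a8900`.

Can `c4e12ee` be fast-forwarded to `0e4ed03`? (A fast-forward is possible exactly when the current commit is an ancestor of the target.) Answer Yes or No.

No

A fast-forward from c4e12ee to 0e4ed03 is possible iff c4e12ee is an ancestor of 0e4ed03.
Ancestors of 0e4ed03: {0799b69, 0e4ed03, 50df057, 7043a0e, 73dd54f, 7c0a9f3, 7de15cb, 93441ed, c5f7973, cc8d81a, d271ae8, ecef0c0}.
c4e12ee is not among them, so fast-forward is not possible.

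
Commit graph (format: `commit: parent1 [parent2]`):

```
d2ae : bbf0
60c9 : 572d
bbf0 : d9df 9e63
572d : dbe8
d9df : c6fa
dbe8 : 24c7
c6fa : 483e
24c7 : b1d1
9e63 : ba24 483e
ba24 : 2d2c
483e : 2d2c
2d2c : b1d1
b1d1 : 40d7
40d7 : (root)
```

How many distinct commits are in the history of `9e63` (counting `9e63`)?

6

Walking parent pointers from 9e63: reachable set = {2d2c, 40d7, 483e, 9e63, b1d1, ba24}.
That is 6 commits.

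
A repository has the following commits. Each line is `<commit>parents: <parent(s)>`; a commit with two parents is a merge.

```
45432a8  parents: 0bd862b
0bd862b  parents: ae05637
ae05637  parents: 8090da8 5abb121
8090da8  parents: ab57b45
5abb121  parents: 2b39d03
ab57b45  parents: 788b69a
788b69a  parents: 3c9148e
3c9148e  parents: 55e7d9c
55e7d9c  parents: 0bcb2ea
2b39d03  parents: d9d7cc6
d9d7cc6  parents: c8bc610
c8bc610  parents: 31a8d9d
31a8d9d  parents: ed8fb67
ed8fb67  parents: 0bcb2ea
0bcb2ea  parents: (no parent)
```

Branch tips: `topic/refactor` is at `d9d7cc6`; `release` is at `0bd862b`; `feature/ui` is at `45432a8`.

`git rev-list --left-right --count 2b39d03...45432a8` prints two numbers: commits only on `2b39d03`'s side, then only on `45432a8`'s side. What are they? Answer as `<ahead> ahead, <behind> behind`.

0 ahead, 9 behind

Reachable from 2b39d03: {0bcb2ea, 2b39d03, 31a8d9d, c8bc610, d9d7cc6, ed8fb67}.
Reachable from 45432a8: {0bcb2ea, 0bd862b, 2b39d03, 31a8d9d, 3c9148e, 45432a8, 55e7d9c, 5abb121, 788b69a, 8090da8, ab57b45, ae05637, c8bc610, d9d7cc6, ed8fb67}.
Only in 2b39d03's history (ahead): {} — 0.
Only in 45432a8's history (behind): {0bd862b, 3c9148e, 45432a8, 55e7d9c, 5abb121, 788b69a, 8090da8, ab57b45, ae05637} — 9.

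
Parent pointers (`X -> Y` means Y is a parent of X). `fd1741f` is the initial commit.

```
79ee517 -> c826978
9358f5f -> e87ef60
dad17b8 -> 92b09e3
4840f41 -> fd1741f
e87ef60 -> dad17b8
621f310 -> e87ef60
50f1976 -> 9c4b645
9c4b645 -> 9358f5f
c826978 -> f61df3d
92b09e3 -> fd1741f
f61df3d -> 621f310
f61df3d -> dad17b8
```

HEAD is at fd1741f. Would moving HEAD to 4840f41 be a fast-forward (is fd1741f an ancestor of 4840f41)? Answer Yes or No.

A fast-forward from fd1741f to 4840f41 is possible iff fd1741f is an ancestor of 4840f41.
Ancestors of 4840f41: {4840f41, fd1741f}.
fd1741f is among them, so fast-forward is possible.

Yes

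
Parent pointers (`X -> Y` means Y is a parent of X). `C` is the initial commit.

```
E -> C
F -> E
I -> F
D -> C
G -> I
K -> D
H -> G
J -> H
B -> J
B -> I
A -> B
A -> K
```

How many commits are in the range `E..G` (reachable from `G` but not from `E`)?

3

Reachable from G: {C, E, F, G, I}.
Reachable from E: {C, E}.
In G's history but not E's: {F, G, I} — 3 commits.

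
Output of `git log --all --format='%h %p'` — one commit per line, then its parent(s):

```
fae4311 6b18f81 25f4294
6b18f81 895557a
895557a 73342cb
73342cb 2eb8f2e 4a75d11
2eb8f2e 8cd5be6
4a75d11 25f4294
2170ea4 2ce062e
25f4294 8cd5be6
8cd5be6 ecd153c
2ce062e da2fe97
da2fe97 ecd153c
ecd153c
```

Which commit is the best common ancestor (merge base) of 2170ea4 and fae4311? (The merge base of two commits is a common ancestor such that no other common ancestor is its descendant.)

ecd153c

Ancestors of 2170ea4: {2170ea4, 2ce062e, da2fe97, ecd153c}.
Ancestors of fae4311: {25f4294, 2eb8f2e, 4a75d11, 6b18f81, 73342cb, 895557a, 8cd5be6, ecd153c, fae4311}.
Common ancestors: {ecd153c}.
The only common ancestor is ecd153c, so it is the merge base.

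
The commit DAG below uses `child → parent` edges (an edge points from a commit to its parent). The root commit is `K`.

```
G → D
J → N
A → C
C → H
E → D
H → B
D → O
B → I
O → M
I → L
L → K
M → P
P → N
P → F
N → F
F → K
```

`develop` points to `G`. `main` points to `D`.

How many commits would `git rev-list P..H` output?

Reachable from H: {B, H, I, K, L}.
Reachable from P: {F, K, N, P}.
In H's history but not P's: {B, H, I, L} — 4 commits.

4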